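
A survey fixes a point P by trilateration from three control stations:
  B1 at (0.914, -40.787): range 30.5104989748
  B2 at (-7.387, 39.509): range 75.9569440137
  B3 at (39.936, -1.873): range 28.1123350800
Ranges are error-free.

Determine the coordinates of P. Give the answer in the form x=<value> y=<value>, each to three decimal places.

x=28.379 y=-27.500

eq1: (x − 0.914)² + (y + 40.787)² = 30.5104989748²
eq2: (x + 7.387)² + (y − 39.509)² = 75.9569440137²
eq3: (x − 39.936)² + (y + 1.873)² = 28.1123350800²
eq2−eq1, eq2−eq3 (x²,y² cancel):
  16.602·x − 160.592·y = 4887.452711
  94.646·x − 82.764·y = 4962.017335
det = 16.602·-82.764 − -160.592·94.646 = 13825.342504
x = (4887.452711·-82.764 − -160.592·4962.017335) / 13825.342504 = 28.379416
y = (16.602·4962.017335 − 4887.452711·94.646) / 13825.342504 = -27.500110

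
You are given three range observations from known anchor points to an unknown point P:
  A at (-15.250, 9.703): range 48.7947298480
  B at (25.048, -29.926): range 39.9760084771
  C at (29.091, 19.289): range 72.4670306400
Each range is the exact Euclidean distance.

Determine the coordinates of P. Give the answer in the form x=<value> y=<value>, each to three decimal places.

x=-13.868 y=-39.072

eq1: (x + 15.250)² + (y − 9.703)² = 48.7947298480²
eq2: (x − 25.048)² + (y + 29.926)² = 39.9760084771²
eq3: (x − 29.091)² + (y − 19.289)² = 72.4670306400²
eq1−eq2, eq1−eq3 (x²,y² cancel):
  80.596·x − 79.258·y = 1979.101478
  88.682·x + 19.172·y = -1978.903776
det = 80.596·19.172 − -79.258·88.682 = 8573.944468
x = (1979.101478·19.172 − -79.258·-1978.903776) / 8573.944468 = -13.867669
y = (80.596·-1978.903776 − 1979.101478·88.682) / 8573.944468 = -39.072146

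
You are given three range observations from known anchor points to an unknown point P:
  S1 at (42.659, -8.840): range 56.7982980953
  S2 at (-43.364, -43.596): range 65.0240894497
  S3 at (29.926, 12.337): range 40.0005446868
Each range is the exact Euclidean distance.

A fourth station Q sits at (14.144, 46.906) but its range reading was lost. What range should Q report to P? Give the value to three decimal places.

42.271

eq1: (x − 42.659)² + (y + 8.840)² = 56.7982980953²
eq2: (x + 43.364)² + (y + 43.596)² = 65.0240894497²
eq3: (x − 29.926)² + (y − 12.337)² = 40.0005446868²
eq2−eq3, eq2−eq1 (x²,y² cancel):
  146.580·x + 111.866·y = -105.192033
  172.046·x + 69.512·y = -881.026289
det = 146.580·69.512 − 111.866·172.046 = -9057.028876
x = (-105.192033·69.512 − 111.866·-881.026289) / -9057.028876 = -10.074471
y = (146.580·-881.026289 − -105.192033·172.046) / -9057.028876 = 12.260419
|P − Q| = √((-10.074471 − 14.144)² + (12.260419 − 46.906)²) = 42.271156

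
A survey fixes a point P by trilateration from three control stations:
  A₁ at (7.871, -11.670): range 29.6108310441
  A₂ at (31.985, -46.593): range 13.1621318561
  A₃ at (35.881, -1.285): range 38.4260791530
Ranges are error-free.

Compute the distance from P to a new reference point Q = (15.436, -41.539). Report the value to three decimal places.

8.313

eq1: (x − 7.871)² + (y + 11.670)² = 29.6108310441²
eq2: (x − 31.985)² + (y + 46.593)² = 13.1621318561²
eq3: (x − 35.881)² + (y + 1.285)² = 38.4260791530²
eq3−eq2, eq3−eq1 (x²,y² cancel):
  -7.792·x − 90.616·y = 3208.172332
  -56.020·x − 20.770·y = -491.193601
det = -7.792·-20.770 − -90.616·-56.020 = -4914.468480
x = (3208.172332·-20.770 − -90.616·-491.193601) / -4914.468480 = 22.615617
y = (-7.792·-491.193601 − 3208.172332·-56.020) / -4914.468480 = -37.348738
|P − Q| = √((22.615617 − 15.436)² + (-37.348738 − -41.539)²) = 8.312954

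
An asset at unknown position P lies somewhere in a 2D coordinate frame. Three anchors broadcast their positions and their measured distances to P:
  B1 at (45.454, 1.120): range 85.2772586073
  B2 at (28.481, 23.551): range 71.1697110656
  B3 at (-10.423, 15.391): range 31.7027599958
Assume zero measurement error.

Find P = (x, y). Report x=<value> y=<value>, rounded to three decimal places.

eq1: (x − 45.454)² + (y − 1.120)² = 85.2772586073²
eq2: (x − 28.481)² + (y − 23.551)² = 71.1697110656²
eq3: (x + 10.423)² + (y − 15.391)² = 31.7027599958²
eq2−eq1, eq2−eq3 (x²,y² cancel):
  33.946·x − 44.862·y = -1505.579508
  -77.808·x − 16.320·y = 3039.767630
det = 33.946·-16.320 − -44.862·-77.808 = -4044.621216
x = (-1505.579508·-16.320 − -44.862·3039.767630) / -4044.621216 = -39.791393
y = (33.946·3039.767630 − -1505.579508·-77.808) / -4044.621216 = 3.451047

x=-39.791 y=3.451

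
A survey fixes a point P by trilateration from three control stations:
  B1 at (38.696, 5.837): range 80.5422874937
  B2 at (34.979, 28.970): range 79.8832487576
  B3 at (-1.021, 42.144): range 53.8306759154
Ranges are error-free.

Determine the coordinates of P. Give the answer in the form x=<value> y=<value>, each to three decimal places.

eq1: (x − 38.696)² + (y − 5.837)² = 80.5422874937²
eq2: (x − 34.979)² + (y − 28.970)² = 79.8832487576²
eq3: (x + 1.021)² + (y − 42.144)² = 53.8306759154²
eq2−eq3, eq2−eq1 (x²,y² cancel):
  -72.000·x + 26.348·y = 3197.959599
  7.434·x − 46.266·y = -637.066999
det = -72.000·-46.266 − 26.348·7.434 = 3135.280968
x = (3197.959599·-46.266 − 26.348·-637.066999) / 3135.280968 = -41.837194
y = (-72.000·-637.066999 − 3197.959599·7.434) / 3135.280968 = 7.047277

x=-41.837 y=7.047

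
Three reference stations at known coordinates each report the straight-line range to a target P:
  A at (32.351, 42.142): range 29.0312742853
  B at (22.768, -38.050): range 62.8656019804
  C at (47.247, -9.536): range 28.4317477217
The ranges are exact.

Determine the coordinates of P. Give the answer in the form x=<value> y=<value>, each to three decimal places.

eq1: (x − 32.351)² + (y − 42.142)² = 29.0312742853²
eq2: (x − 22.768)² + (y + 38.050)² = 62.8656019804²
eq3: (x − 47.247)² + (y + 9.536)² = 28.4317477217²
eq2−eq3, eq2−eq1 (x²,y² cancel):
  48.958·x + 57.028·y = 3500.749615
  19.166·x + 160.384·y = 3965.620067
det = 48.958·160.384 − 57.028·19.166 = 6759.081224
x = (3500.749615·160.384 − 57.028·3965.620067) / 6759.081224 = 49.609234
y = (48.958·3965.620067 − 3500.749615·19.166) / 6759.081224 = 18.797445

x=49.609 y=18.797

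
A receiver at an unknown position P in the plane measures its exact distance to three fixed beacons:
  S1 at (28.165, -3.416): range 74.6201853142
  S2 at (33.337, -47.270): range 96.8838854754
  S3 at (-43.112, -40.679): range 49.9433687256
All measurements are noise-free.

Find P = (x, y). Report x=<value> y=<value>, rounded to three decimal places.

eq1: (x − 28.165)² + (y + 3.416)² = 74.6201853142²
eq2: (x − 33.337)² + (y + 47.270)² = 96.8838854754²
eq3: (x + 43.112)² + (y + 40.679)² = 49.9433687256²
eq1−eq2, eq1−eq3 (x²,y² cancel):
  10.344·x − 87.708·y = -1277.443020
  -142.554·x − 74.526·y = 5782.321281
det = 10.344·-74.526 − -87.708·-142.554 = -13274.023176
x = (-1277.443020·-74.526 − -87.708·5782.321281) / -13274.023176 = -45.378748
y = (10.344·5782.321281 − -1277.443020·-142.554) / -13274.023176 = 9.212902

x=-45.379 y=9.213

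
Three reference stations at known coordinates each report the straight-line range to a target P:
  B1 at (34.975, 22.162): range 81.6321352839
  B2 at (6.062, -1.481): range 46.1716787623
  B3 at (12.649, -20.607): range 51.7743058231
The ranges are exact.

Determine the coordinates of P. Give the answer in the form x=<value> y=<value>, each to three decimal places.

x=-38.594 y=-13.212

eq1: (x − 34.975)² + (y − 22.162)² = 81.6321352839²
eq2: (x − 6.062)² + (y + 1.481)² = 46.1716787623²
eq3: (x − 12.649)² + (y + 20.607)² = 51.7743058231²
eq1−eq3, eq1−eq2 (x²,y² cancel):
  -44.652·x − 85.538·y = 2853.467549
  -57.826·x − 47.286·y = 2856.517927
det = -44.652·-47.286 − -85.538·-57.826 = -2834.905916
x = (2853.467549·-47.286 − -85.538·2856.517927) / -2834.905916 = -38.594496
y = (-44.652·2856.517927 − 2853.467549·-57.826) / -2834.905916 = -13.212211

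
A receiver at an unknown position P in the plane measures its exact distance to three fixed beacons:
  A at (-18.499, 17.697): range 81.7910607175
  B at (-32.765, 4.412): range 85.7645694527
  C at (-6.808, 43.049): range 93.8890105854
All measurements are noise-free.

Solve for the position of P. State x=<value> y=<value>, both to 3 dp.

x=42.381 y=-36.923

eq1: (x + 18.499)² + (y − 17.697)² = 81.7910607175²
eq2: (x + 32.765)² + (y − 4.412)² = 85.7645694527²
eq3: (x + 6.808)² + (y − 43.049)² = 93.8890105854²
eq3−eq2, eq3−eq1 (x²,y² cancel):
  -51.914·x − 77.274·y = 653.030639
  -23.382·x − 50.704·y = 881.200240
det = -51.914·-50.704 − -77.274·-23.382 = 825.426788
x = (653.030639·-50.704 − -77.274·881.200240) / 825.426788 = 42.381229
y = (-51.914·881.200240 − 653.030639·-23.382) / 825.426788 = -36.923283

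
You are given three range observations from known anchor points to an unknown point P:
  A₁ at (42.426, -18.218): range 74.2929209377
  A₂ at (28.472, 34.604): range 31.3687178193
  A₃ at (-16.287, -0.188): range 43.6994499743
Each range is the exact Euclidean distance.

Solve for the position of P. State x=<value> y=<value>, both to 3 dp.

x=-2.200 y=41.179

eq1: (x − 42.426)² + (y + 18.218)² = 74.2929209377²
eq2: (x − 28.472)² + (y − 34.604)² = 31.3687178193²
eq3: (x + 16.287)² + (y + 0.188)² = 43.6994499743²
eq2−eq1, eq2−eq3 (x²,y² cancel):
  27.908·x − 105.644·y = -4411.672244
  -89.518·x − 69.584·y = -2668.435357
det = 27.908·-69.584 − -105.644·-89.518 = -11398.989864
x = (-4411.672244·-69.584 − -105.644·-2668.435357) / -11398.989864 = -2.199986
y = (27.908·-2668.435357 − -4411.672244·-89.518) / -11398.989864 = 41.178629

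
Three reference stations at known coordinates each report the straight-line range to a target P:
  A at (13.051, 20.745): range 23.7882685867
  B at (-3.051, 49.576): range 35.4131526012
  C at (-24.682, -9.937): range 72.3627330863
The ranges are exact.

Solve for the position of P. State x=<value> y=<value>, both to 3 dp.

eq1: (x − 13.051)² + (y − 20.745)² = 23.7882685867²
eq2: (x + 3.051)² + (y − 49.576)² = 35.4131526012²
eq3: (x + 24.682)² + (y + 9.937)² = 72.3627330863²
eq2−eq3, eq2−eq1 (x²,y² cancel):
  -43.262·x − 119.026·y = -5741.417047
  32.204·x − 57.662·y = -1178.195096
det = -43.262·-57.662 − -119.026·32.204 = 6327.686748
x = (-5741.417047·-57.662 − -119.026·-1178.195096) / 6327.686748 = 30.157267
y = (-43.262·-1178.195096 − -5741.417047·32.204) / 6327.686748 = 37.275497

x=30.157 y=37.275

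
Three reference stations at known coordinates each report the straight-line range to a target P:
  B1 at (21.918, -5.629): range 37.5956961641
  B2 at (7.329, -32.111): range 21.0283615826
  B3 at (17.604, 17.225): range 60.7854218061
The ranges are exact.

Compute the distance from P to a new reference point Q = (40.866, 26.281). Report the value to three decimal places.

71.087

eq1: (x − 21.918)² + (y + 5.629)² = 37.5956961641²
eq2: (x − 7.329)² + (y + 32.111)² = 21.0283615826²
eq3: (x − 17.604)² + (y − 17.225)² = 60.7854218061²
eq1−eq3, eq1−eq2 (x²,y² cancel):
  -8.628·x + 45.708·y = -2186.914058
  -29.178·x − 52.964·y = 1543.990576
det = -8.628·-52.964 − 45.708·-29.178 = 1790.641416
x = (-2186.914058·-52.964 − 45.708·1543.990576) / 1790.641416 = 25.273064
y = (-8.628·1543.990576 − -2186.914058·-29.178) / 1790.641416 = -43.074693
|P − Q| = √((25.273064 − 40.866)² + (-43.074693 − 26.281)²) = 71.086931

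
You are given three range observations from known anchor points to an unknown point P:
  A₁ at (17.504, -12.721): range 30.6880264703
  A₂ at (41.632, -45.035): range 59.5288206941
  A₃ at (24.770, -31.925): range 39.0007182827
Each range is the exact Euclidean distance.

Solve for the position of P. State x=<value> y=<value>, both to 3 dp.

eq1: (x − 17.504)² + (y + 12.721)² = 30.6880264703²
eq2: (x − 41.632)² + (y + 45.035)² = 59.5288206941²
eq3: (x − 24.770)² + (y + 31.925)² = 39.0007182827²
eq1−eq3, eq1−eq2 (x²,y² cancel):
  14.532·x − 38.408·y = 585.243610
  48.256·x − 64.628·y = 691.235267
det = 14.532·-64.628 − -38.408·48.256 = 914.242352
x = (585.243610·-64.628 − -38.408·691.235267) / 914.242352 = -12.331697
y = (14.532·691.235267 − 585.243610·48.256) / 914.242352 = -19.903349

x=-12.332 y=-19.903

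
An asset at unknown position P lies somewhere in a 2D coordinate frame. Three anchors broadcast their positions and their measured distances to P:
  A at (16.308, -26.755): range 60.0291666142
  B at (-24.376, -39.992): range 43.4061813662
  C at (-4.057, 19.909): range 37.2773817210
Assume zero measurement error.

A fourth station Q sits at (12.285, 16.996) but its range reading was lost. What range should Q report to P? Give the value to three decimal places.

51.200

eq1: (x − 16.308)² + (y + 26.755)² = 60.0291666142²
eq2: (x + 24.376)² + (y + 39.992)² = 43.4061813662²
eq3: (x + 4.057)² + (y − 19.909)² = 37.2773817210²
eq3−eq2, eq3−eq1 (x²,y² cancel):
  -40.638·x − 119.802·y = 1286.228517
  40.730·x − 93.328·y = -1644.944297
det = -40.638·-93.328 − -119.802·40.730 = 8672.198724
x = (1286.228517·-93.328 − -119.802·-1644.944297) / 8672.198724 = -36.566131
y = (-40.638·-1644.944297 − 1286.228517·40.730) / 8672.198724 = 1.667300
|P − Q| = √((-36.566131 − 12.285)² + (1.667300 − 16.996)²) = 51.199629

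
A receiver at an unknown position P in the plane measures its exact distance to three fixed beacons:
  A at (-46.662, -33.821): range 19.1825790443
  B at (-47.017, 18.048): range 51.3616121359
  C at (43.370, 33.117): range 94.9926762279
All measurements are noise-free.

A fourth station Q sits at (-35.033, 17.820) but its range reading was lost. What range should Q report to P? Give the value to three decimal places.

47.987

eq1: (x + 46.662)² + (y + 33.821)² = 19.1825790443²
eq2: (x + 47.017)² + (y − 18.048)² = 51.3616121359²
eq3: (x − 43.370)² + (y − 33.117)² = 94.9926762279²
eq3−eq2, eq3−eq1 (x²,y² cancel):
  -180.774·x − 30.138·y = 5944.229340
  -180.064·x − 133.876·y = 8999.146894
det = -180.774·-133.876 − -30.138·-180.064 = 18774.531192
x = (5944.229340·-133.876 − -30.138·8999.146894) / 18774.531192 = -27.940690
y = (-180.774·8999.146894 − 5944.229340·-180.064) / 18774.531192 = -29.639625
|P − Q| = √((-27.940690 − -35.033)² + (-29.639625 − 17.820)²) = 47.986632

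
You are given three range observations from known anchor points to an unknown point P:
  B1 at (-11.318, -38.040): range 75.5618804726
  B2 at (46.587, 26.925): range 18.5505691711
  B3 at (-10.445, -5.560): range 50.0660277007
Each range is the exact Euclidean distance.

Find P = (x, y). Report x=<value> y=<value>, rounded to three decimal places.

eq1: (x + 11.318)² + (y + 38.040)² = 75.5618804726²
eq2: (x − 46.587)² + (y − 26.925)² = 18.5505691711²
eq3: (x + 10.445)² + (y + 5.560)² = 50.0660277007²
eq3−eq2, eq3−eq1 (x²,y² cancel):
  114.064·x + 64.970·y = 4917.776082
  -1.746·x − 64.960·y = -1767.863552
det = 114.064·-64.960 − 64.970·-1.746 = -7296.159820
x = (4917.776082·-64.960 − 64.970·-1767.863552) / -7296.159820 = 28.042237
y = (114.064·-1767.863552 − 4917.776082·-1.746) / -7296.159820 = 26.460927

x=28.042 y=26.461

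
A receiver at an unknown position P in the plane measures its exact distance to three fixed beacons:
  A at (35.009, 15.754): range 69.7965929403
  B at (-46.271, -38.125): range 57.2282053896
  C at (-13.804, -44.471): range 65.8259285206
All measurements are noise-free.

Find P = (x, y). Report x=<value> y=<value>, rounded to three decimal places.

x=-34.754 y=17.932

eq1: (x − 35.009)² + (y − 15.754)² = 69.7965929403²
eq2: (x + 46.271)² + (y + 38.125)² = 57.2282053896²
eq3: (x + 13.804)² + (y + 44.471)² = 65.8259285206²
eq1−eq3, eq1−eq2 (x²,y² cancel):
  -97.626·x − 120.450·y = 1232.913180
  -162.560·x − 107.758·y = 3717.199363
det = -97.626·-107.758 − -120.450·-162.560 = -9060.369492
x = (1232.913180·-107.758 − -120.450·3717.199363) / -9060.369492 = -34.753594
y = (-97.626·3717.199363 − 1232.913180·-162.560) / -9060.369492 = 17.932264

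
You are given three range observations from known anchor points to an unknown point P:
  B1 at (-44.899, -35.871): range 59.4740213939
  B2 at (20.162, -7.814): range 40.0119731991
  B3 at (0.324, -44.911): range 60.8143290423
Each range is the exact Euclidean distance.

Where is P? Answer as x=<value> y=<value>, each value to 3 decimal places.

eq1: (x + 44.899)² + (y + 35.871)² = 59.4740213939²
eq2: (x − 20.162)² + (y + 7.814)² = 40.0119731991²
eq3: (x − 0.324)² + (y + 44.911)² = 60.8143290423²
eq1−eq2, eq1−eq3 (x²,y² cancel):
  130.122·x + 56.114·y = -898.882781
  90.446·x − 18.080·y = -1446.769341
det = 130.122·-18.080 − 56.114·90.446 = -7427.892604
x = (-898.882781·-18.080 − 56.114·-1446.769341) / -7427.892604 = -13.117558
y = (130.122·-1446.769341 − -898.882781·90.446) / -7427.892604 = 14.399262

x=-13.118 y=14.399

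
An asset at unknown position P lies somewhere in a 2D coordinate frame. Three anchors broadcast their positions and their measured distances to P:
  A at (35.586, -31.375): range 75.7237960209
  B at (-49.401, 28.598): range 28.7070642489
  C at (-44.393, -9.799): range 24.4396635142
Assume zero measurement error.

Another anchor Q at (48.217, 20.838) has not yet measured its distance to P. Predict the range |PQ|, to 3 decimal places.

77.729

eq1: (x − 35.586)² + (y + 31.375)² = 75.7237960209²
eq2: (x + 49.401)² + (y − 28.598)² = 28.7070642489²
eq3: (x + 44.393)² + (y + 9.799)² = 24.4396635142²
eq2−eq3, eq2−eq1 (x²,y² cancel):
  10.016·x − 76.794·y = -964.747170
  169.974·x − 119.946·y = -5917.548130
det = 10.016·-119.946 − -76.794·169.974 = 11851.604220
x = (-964.747170·-119.946 − -76.794·-5917.548130) / 11851.604220 = -28.579644
y = (10.016·-5917.548130 − -964.747170·169.974) / 11851.604220 = 8.835240
|P − Q| = √((-28.579644 − 48.217)² + (8.835240 − 20.838)²) = 77.728957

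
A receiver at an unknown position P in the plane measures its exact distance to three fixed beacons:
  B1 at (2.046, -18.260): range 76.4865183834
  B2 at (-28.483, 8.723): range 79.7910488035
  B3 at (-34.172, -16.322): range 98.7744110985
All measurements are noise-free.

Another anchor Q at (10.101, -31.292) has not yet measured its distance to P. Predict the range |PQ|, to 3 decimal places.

84.633

eq1: (x − 2.046)² + (y + 18.260)² = 76.4865183834²
eq2: (x + 28.483)² + (y − 8.723)² = 79.7910488035²
eq3: (x + 34.172)² + (y + 16.322)² = 98.7744110985²
eq1−eq2, eq1−eq3 (x²,y² cancel):
  -61.058·x + 53.966·y = 33.334327
  -72.436·x + 3.876·y = -2809.677241
det = -61.058·3.876 − 53.966·-72.436 = 3672.420368
x = (33.334327·3.876 − 53.966·-2809.677241) / 3672.420368 = 41.323223
y = (-61.058·-2809.677241 − 33.334327·-72.436) / 3672.420368 = 47.371450
|P − Q| = √((41.323223 − 10.101)² + (47.371450 − -31.292)²) = 84.633124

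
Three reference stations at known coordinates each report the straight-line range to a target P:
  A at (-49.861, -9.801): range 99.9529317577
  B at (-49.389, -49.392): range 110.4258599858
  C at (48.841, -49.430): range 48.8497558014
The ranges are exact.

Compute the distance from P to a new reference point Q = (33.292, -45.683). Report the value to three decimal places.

eq1: (x + 49.861)² + (y + 9.801)² = 99.9529317577²
eq2: (x + 49.389)² + (y + 49.392)² = 110.4258599858²
eq3: (x − 48.841)² + (y + 49.430)² = 48.8497558014²
eq1−eq3, eq1−eq2 (x²,y² cancel):
  197.404·x − 79.258·y = 9850.879184
  0.944·x − 79.182·y = 93.382076
det = 197.404·-79.182 − -79.258·0.944 = -15556.023976
x = (9850.879184·-79.182 − -79.258·93.382076) / -15556.023976 = 49.666357
y = (197.404·93.382076 − 9850.879184·0.944) / -15556.023976 = -0.587217
|P − Q| = √((49.666357 − 33.292)² + (-0.587217 − -45.683)²) = 47.976548

47.977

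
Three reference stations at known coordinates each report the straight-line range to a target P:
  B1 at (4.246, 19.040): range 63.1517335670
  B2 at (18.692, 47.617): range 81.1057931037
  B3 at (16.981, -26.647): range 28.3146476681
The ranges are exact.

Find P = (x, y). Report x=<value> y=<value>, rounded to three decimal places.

eq1: (x − 4.246)² + (y − 19.040)² = 63.1517335670²
eq2: (x − 18.692)² + (y − 47.617)² = 81.1057931037²
eq3: (x − 16.981)² + (y + 26.647)² = 28.3146476681²
eq2−eq3, eq2−eq1 (x²,y² cancel):
  -3.422·x − 148.528·y = 4158.077819
  -28.892·x − 57.154·y = 353.788785
det = -3.422·-57.154 − -148.528·-28.892 = -4095.689988
x = (4158.077819·-57.154 − -148.528·353.788785) / -4095.689988 = 45.194641
y = (-3.422·353.788785 − 4158.077819·-28.892) / -4095.689988 = -29.036504

x=45.195 y=-29.037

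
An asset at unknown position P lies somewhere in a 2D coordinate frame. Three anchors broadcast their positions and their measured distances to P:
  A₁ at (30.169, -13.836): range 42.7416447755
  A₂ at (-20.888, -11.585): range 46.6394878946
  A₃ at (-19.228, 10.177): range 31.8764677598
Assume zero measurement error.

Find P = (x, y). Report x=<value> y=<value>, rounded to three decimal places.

x=9.656 y=23.661

eq1: (x − 30.169)² + (y + 13.836)² = 42.7416447755²
eq2: (x + 20.888)² + (y + 11.585)² = 46.6394878946²
eq3: (x + 19.228)² + (y − 10.177)² = 31.8764677598²
eq2−eq3, eq2−eq1 (x²,y² cancel):
  3.320·x + 43.524·y = 1061.899178
  102.114·x − 4.502·y = 879.476321
det = 3.320·-4.502 − 43.524·102.114 = -4459.356376
x = (1061.899178·-4.502 − 43.524·879.476321) / -4459.356376 = 9.655877
y = (3.320·879.476321 − 1061.899178·102.114) / -4459.356376 = 23.661466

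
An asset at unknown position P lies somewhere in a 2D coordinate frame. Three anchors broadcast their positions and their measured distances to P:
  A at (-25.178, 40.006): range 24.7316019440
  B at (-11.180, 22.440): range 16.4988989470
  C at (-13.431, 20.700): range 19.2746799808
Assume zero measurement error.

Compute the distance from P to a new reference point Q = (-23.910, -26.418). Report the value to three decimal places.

eq1: (x + 25.178)² + (y − 40.006)² = 24.7316019440²
eq2: (x + 11.180)² + (y − 22.440)² = 16.4988989470²
eq3: (x + 13.431)² + (y − 20.700)² = 19.2746799808²
eq2−eq3, eq2−eq1 (x²,y² cancel):
  -4.502·x − 3.480·y = -118.963861
  -27.996·x + 35.132·y = 1266.427252
det = -4.502·35.132 − -3.480·-27.996 = -255.590344
x = (-118.963861·35.132 − -3.480·1266.427252) / -255.590344 = -0.890990
y = (-4.502·1266.427252 − -118.963861·-27.996) / -255.590344 = 35.337672
|P − Q| = √((-0.890990 − -23.910)² + (35.337672 − -26.418)²) = 65.906281

65.906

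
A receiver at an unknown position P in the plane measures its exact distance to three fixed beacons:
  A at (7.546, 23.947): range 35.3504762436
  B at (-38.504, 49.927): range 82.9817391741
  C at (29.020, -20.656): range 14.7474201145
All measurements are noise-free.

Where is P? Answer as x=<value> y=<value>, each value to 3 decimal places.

eq1: (x − 7.546)² + (y − 23.947)² = 35.3504762436²
eq2: (x + 38.504)² + (y − 49.927)² = 82.9817391741²
eq3: (x − 29.020)² + (y + 20.656)² = 14.7474201145²
eq1−eq2, eq1−eq3 (x²,y² cancel):
  -92.100·x + 51.960·y = -2291.450446
  42.948·x − 89.206·y = 1670.599582
det = -92.100·-89.206 − 51.960·42.948 = 5984.294520
x = (-2291.450446·-89.206 − 51.960·1670.599582) / 5984.294520 = 19.652571
y = (-92.100·1670.599582 − -2291.450446·42.948) / 5984.294520 = -9.265755

x=19.653 y=-9.266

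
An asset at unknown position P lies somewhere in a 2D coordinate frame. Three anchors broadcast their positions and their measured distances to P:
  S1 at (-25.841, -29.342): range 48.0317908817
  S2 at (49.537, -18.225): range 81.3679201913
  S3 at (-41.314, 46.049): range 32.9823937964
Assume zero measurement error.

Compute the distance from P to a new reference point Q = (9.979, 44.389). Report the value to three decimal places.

eq1: (x + 25.841)² + (y + 29.342)² = 48.0317908817²
eq2: (x − 49.537)² + (y + 18.225)² = 81.3679201913²
eq3: (x + 41.314)² + (y − 46.049)² = 32.9823937964²
eq3−eq1, eq3−eq2 (x²,y² cancel):
  30.946·x − 150.782·y = -3517.861387
  181.702·x − 128.548·y = -6574.192139
det = 30.946·-128.548 − -150.782·181.702 = 23419.344556
x = (-3517.861387·-128.548 − -150.782·-6574.192139) / 23419.344556 = -23.017544
y = (30.946·-6574.192139 − -3517.861387·181.702) / 23419.344556 = 18.606733
|P − Q| = √((-23.017544 − 9.979)² + (18.606733 − 44.389)²) = 41.874780

41.875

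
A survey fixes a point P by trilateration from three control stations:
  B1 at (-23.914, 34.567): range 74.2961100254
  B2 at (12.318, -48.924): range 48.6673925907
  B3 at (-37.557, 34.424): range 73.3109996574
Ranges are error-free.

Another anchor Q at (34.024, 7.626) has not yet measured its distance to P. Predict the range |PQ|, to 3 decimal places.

eq1: (x + 23.914)² + (y − 34.567)² = 74.2961100254²
eq2: (x − 12.318)² + (y + 48.924)² = 48.6673925907²
eq3: (x + 37.557)² + (y − 34.424)² = 73.3109996574²
eq3−eq2, eq3−eq1 (x²,y² cancel):
  99.750·x − 166.696·y = 2955.738444
  27.286·x + 0.286·y = -974.192434
det = 99.750·0.286 − -166.696·27.286 = 4576.995556
x = (2955.738444·0.286 − -166.696·-974.192434) / 4576.995556 = -35.295783
y = (99.750·-974.192434 − 2955.738444·27.286) / 4576.995556 = -38.852119
|P − Q| = √((-35.295783 − 34.024)² + (-38.852119 − 7.626)²) = 83.459258

83.459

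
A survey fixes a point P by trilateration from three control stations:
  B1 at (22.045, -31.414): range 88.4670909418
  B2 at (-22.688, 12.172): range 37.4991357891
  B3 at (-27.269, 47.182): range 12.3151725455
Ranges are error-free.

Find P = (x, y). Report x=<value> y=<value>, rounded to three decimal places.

x=-15.073 y=48.890

eq1: (x − 22.045)² + (y + 31.414)² = 88.4670909418²
eq2: (x + 22.688)² + (y − 12.172)² = 37.4991357891²
eq3: (x + 27.269)² + (y − 47.182)² = 12.3151725455²
eq2−eq3, eq2−eq1 (x²,y² cancel):
  -9.162·x + 70.020·y = 3561.358267
  89.466·x − 87.172·y = -5610.322502
det = -9.162·-87.172 − 70.020·89.466 = -5465.739456
x = (3561.358267·-87.172 − 70.020·-5610.322502) / -5465.739456 = -15.072811
y = (-9.162·-5610.322502 − 3561.358267·89.466) / -5465.739456 = 48.889763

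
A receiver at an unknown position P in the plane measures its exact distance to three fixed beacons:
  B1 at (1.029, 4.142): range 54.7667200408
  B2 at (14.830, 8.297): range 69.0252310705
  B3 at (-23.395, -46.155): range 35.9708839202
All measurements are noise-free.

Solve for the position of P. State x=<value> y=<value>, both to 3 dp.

eq1: (x − 1.029)² + (y − 4.142)² = 54.7667200408²
eq2: (x − 14.830)² + (y − 8.297)² = 69.0252310705²
eq3: (x + 23.395)² + (y + 46.155)² = 35.9708839202²
eq2−eq3, eq2−eq1 (x²,y² cancel):
  -76.450·x − 108.904·y = 5859.418975
  -27.602·x − 8.310·y = 1494.534796
det = -76.450·-8.310 − -108.904·-27.602 = -2370.668708
x = (5859.418975·-8.310 − -108.904·1494.534796) / -2370.668708 = -48.116823
y = (-76.450·1494.534796 − 5859.418975·-27.602) / -2370.668708 = -20.025783

x=-48.117 y=-20.026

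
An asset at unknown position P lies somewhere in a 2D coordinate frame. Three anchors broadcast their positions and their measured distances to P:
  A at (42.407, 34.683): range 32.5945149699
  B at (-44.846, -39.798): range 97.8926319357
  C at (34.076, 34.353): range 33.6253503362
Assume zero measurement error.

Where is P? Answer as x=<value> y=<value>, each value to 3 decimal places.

x=43.622 y=2.111

eq1: (x − 42.407)² + (y − 34.683)² = 32.5945149699²
eq2: (x + 44.846)² + (y + 39.798)² = 97.8926319357²
eq3: (x − 34.076)² + (y − 34.353)² = 33.6253503362²
eq2−eq1, eq2−eq3 (x²,y² cancel):
  174.506·x + 148.962·y = 7926.784599
  157.844·x + 148.302·y = 7198.561067
det = 174.506·148.302 − 148.962·157.844 = 2366.830884
x = (7926.784599·148.302 − 148.962·7198.561067) / 2366.830884 = 43.622025
y = (174.506·7198.561067 − 7926.784599·157.844) / 2366.830884 = 2.111139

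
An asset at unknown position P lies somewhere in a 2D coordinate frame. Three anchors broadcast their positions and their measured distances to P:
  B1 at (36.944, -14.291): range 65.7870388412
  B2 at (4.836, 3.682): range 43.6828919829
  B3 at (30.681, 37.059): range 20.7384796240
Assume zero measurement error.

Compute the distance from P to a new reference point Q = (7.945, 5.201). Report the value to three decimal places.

eq1: (x − 36.944)² + (y + 14.291)² = 65.7870388412²
eq2: (x − 4.836)² + (y − 3.682)² = 43.6828919829²
eq3: (x − 30.681)² + (y − 37.059)² = 20.7384796240²
eq1−eq3, eq1−eq2 (x²,y² cancel):
  -12.526·x + 102.700·y = 4643.451367
  -64.216·x + 35.946·y = 887.591631
det = -12.526·35.946 − 102.700·-64.216 = 6144.723604
x = (4643.451367·35.946 − 102.700·887.591631) / 6144.723604 = 12.328926
y = (-12.526·887.591631 − 4643.451367·-64.216) / 6144.723604 = 46.717463
|P − Q| = √((12.328926 − 7.945)² + (46.717463 − 5.201)²) = 41.747282

41.747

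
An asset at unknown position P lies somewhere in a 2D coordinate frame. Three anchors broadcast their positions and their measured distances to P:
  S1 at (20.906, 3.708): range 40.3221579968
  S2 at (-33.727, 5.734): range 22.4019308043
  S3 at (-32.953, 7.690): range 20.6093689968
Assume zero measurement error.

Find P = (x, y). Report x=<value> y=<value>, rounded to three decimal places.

eq1: (x − 20.906)² + (y − 3.708)² = 40.3221579968²
eq2: (x + 33.727)² + (y − 5.734)² = 22.4019308043²
eq3: (x + 32.953)² + (y − 7.690)² = 20.6093689968²
eq3−eq1, eq3−eq2 (x²,y² cancel):
  107.718·x − 7.964·y = -1895.356544
  -1.548·x − 3.912·y = -51.747437
det = 107.718·-3.912 − -7.964·-1.548 = -433.721088
x = (-1895.356544·-3.912 − -7.964·-51.747437) / -433.721088 = -16.145210
y = (107.718·-51.747437 − -1895.356544·-1.548) / -433.721088 = 19.616621

x=-16.145 y=19.617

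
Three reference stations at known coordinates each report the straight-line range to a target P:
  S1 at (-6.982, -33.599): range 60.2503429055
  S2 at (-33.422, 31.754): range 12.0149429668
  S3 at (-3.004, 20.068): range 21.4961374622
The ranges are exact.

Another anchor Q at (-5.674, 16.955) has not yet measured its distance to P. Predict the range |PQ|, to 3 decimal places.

eq1: (x + 6.982)² + (y + 33.599)² = 60.2503429055²
eq2: (x + 33.422)² + (y − 31.754)² = 12.0149429668²
eq3: (x + 3.004)² + (y − 20.068)² = 21.4961374622²
eq2−eq3, eq2−eq1 (x²,y² cancel):
  60.836·x − 23.372·y = -2031.323031
  52.880·x − 130.706·y = -4433.450441
det = 60.836·-130.706 − -23.372·52.880 = -6715.718856
x = (-2031.323031·-130.706 − -23.372·-4433.450441) / -6715.718856 = -24.105760
y = (60.836·-4433.450441 − -2031.323031·52.880) / -6715.718856 = 24.166740
|P − Q| = √((-24.105760 − -5.674)² + (24.166740 − 16.955)²) = 19.792396

19.792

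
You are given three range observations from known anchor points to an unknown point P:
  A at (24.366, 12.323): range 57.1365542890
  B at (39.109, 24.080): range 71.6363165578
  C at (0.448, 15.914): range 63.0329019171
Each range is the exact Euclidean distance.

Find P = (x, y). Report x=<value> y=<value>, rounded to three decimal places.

eq1: (x − 24.366)² + (y − 12.323)² = 57.1365542890²
eq2: (x − 39.109)² + (y − 24.080)² = 71.6363165578²
eq3: (x − 0.448)² + (y − 15.914)² = 63.0329019171²
eq3−eq2, eq3−eq1 (x²,y² cancel):
  77.322·x + 16.332·y = 697.289055
  47.836·x − 7.182·y = 1200.663073
det = 77.322·-7.182 − 16.332·47.836 = -1336.584156
x = (697.289055·-7.182 − 16.332·1200.663073) / -1336.584156 = 18.417964
y = (77.322·1200.663073 − 697.289055·47.836) / -1336.584156 = -44.503109

x=18.418 y=-44.503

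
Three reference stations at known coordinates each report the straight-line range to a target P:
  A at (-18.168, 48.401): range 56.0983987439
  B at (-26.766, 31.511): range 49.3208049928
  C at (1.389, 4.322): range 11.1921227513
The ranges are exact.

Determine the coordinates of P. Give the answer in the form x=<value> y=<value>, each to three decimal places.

x=12.134 y=1.191

eq1: (x + 18.168)² + (y − 48.401)² = 56.0983987439²
eq2: (x + 26.766)² + (y − 31.511)² = 49.3208049928²
eq3: (x − 1.389)² + (y − 4.322)² = 11.1921227513²
eq1−eq2, eq1−eq3 (x²,y² cancel):
  -17.196·x − 33.780·y = -248.882612
  39.114·x − 88.158·y = 369.642710
det = -17.196·-88.158 − -33.780·39.114 = 2837.235888
x = (-248.882612·-88.158 − -33.780·369.642710) / 2837.235888 = 12.134178
y = (-17.196·369.642710 − -248.882612·39.114) / 2837.235888 = 1.190743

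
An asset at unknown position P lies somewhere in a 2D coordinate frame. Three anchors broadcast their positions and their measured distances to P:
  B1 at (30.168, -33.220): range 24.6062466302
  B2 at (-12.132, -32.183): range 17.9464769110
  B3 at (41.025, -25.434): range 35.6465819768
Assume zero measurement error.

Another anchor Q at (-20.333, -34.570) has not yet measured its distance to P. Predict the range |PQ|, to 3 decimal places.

eq1: (x − 30.168)² + (y + 33.220)² = 24.6062466302²
eq2: (x + 12.132)² + (y + 32.183)² = 17.9464769110²
eq3: (x − 41.025)² + (y + 25.434)² = 35.6465819768²
eq3−eq2, eq3−eq1 (x²,y² cancel):
  -106.314·x − 13.498·y = -198.405295
  -21.714·x − 15.572·y = 348.949076
det = -106.314·-15.572 − -13.498·-21.714 = 1362.426036
x = (-198.405295·-15.572 − -13.498·348.949076) / 1362.426036 = 5.724848
y = (-106.314·348.949076 − -198.405295·-21.714) / 1362.426036 = -30.391628
|P − Q| = √((5.724848 − -20.333)² + (-30.391628 − -34.570)²) = 26.390723

26.391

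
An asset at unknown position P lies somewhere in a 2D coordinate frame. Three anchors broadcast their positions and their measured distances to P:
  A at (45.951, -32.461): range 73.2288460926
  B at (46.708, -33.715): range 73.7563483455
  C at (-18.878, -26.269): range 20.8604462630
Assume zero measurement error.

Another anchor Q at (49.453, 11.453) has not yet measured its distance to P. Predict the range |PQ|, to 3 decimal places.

eq1: (x − 45.951)² + (y + 32.461)² = 73.2288460926²
eq2: (x − 46.708)² + (y + 33.715)² = 73.7563483455²
eq3: (x + 18.878)² + (y + 26.269)² = 20.8604462630²
eq2−eq1, eq2−eq3 (x²,y² cancel):
  -1.514·x + 2.508·y = -75.592546
  -131.172·x + 14.892·y = 2732.941459
det = -1.514·14.892 − 2.508·-131.172 = 306.432888
x = (-75.592546·14.892 − 2.508·2732.941459) / 306.432888 = -26.041400
y = (-1.514·2732.941459 − -75.592546·-131.172) / 306.432888 = -45.860935
|P − Q| = √((-26.041400 − 49.453)² + (-45.860935 − 11.453)²) = 94.785503

94.786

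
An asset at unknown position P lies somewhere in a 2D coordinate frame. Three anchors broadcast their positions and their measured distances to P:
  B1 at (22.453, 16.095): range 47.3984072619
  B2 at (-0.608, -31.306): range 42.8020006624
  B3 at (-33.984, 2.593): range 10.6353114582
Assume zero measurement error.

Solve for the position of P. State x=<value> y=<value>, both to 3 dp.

eq1: (x − 22.453)² + (y − 16.095)² = 47.3984072619²
eq2: (x + 0.608)² + (y + 31.306)² = 42.8020006624²
eq3: (x + 33.984)² + (y − 2.593)² = 10.6353114582²
eq2−eq3, eq2−eq1 (x²,y² cancel):
  -66.752·x + 67.798·y = 1900.102016
  46.122·x + 94.802·y = -631.846816
det = -66.752·94.802 − 67.798·46.122 = -9455.202460
x = (1900.102016·94.802 − 67.798·-631.846816) / -9455.202460 = -23.581877
y = (-66.752·-631.846816 − 1900.102016·46.122) / -9455.202460 = 4.807879

x=-23.582 y=4.808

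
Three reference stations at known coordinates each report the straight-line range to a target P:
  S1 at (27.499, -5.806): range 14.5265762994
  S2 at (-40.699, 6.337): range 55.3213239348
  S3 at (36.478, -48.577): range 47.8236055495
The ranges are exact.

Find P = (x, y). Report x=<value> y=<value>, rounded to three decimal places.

eq1: (x − 27.499)² + (y + 5.806)² = 14.5265762994²
eq2: (x + 40.699)² + (y − 6.337)² = 55.3213239348²
eq3: (x − 36.478)² + (y + 48.577)² = 47.8236055495²
eq2−eq3, eq2−eq1 (x²,y² cancel):
  154.354·x − 109.828·y = 2767.154877
  136.396·x − 24.286·y = 1942.765930
det = 154.354·-24.286 − -109.828·136.396 = 11231.458644
x = (2767.154877·-24.286 − -109.828·1942.765930) / 11231.458644 = 13.014069
y = (154.354·1942.765930 − 2767.154877·136.396) / 11231.458644 = -6.905173

x=13.014 y=-6.905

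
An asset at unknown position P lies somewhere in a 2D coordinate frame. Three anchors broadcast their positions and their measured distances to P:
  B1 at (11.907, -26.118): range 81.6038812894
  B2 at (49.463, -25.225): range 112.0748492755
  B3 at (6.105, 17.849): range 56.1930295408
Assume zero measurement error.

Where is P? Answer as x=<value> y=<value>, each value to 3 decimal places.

x=-49.162 y=28.010

eq1: (x − 11.907)² + (y + 26.118)² = 81.6038812894²
eq2: (x − 49.463)² + (y + 25.225)² = 112.0748492755²
eq3: (x − 6.105)² + (y − 17.849)² = 56.1930295408²
eq1−eq2, eq1−eq3 (x²,y² cancel):
  75.112·x + 1.786·y = -3642.615978
  -11.604·x + 87.934·y = 3033.468126
det = 75.112·87.934 − 1.786·-11.604 = 6625.623352
x = (-3642.615978·87.934 − 1.786·3033.468126) / 6625.623352 = -49.161800
y = (75.112·3033.468126 − -3642.615978·-11.604) / 6625.623352 = 28.009582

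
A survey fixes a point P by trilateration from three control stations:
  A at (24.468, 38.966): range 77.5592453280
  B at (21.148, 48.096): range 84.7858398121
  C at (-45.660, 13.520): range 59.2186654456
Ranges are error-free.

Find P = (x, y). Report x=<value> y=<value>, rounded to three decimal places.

x=-7.449 y=-31.721

eq1: (x − 24.468)² + (y − 38.966)² = 77.5592453280²
eq2: (x − 21.148)² + (y − 48.096)² = 84.7858398121²
eq3: (x + 45.660)² + (y − 13.520)² = 59.2186654456²
eq1−eq3, eq1−eq2 (x²,y² cancel):
  -140.256·x − 50.892·y = 2659.180019
  -6.640·x + 18.260·y = -529.771157
det = -140.256·18.260 − -50.892·-6.640 = -2898.997440
x = (2659.180019·18.260 − -50.892·-529.771157) / -2898.997440 = -7.449304
y = (-140.256·-529.771157 − 2659.180019·-6.640) / -2898.997440 = -31.721497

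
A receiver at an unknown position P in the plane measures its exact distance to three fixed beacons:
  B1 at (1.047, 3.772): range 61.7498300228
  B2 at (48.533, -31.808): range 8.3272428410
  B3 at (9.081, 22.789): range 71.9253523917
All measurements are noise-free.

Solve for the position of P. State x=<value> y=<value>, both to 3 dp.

eq1: (x − 1.047)² + (y − 3.772)² = 61.7498300228²
eq2: (x − 48.533)² + (y + 31.808)² = 8.3272428410²
eq3: (x − 9.081)² + (y − 22.789)² = 71.9253523917²
eq3−eq1, eq3−eq2 (x²,y² cancel):
  -16.068·x − 38.034·y = 773.735920
  78.904·x − 109.194·y = 7869.311214
det = -16.068·-109.194 − -38.034·78.904 = 4755.563928
x = (773.735920·-109.194 − -38.034·7869.311214) / 4755.563928 = 45.171102
y = (-16.068·7869.311214 − 773.735920·78.904) / 4755.563928 = -39.426439

x=45.171 y=-39.426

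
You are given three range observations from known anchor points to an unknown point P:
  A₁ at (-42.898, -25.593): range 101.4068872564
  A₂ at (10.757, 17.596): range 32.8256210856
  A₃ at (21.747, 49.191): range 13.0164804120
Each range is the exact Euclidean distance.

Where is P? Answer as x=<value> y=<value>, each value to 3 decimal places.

x=32.639 y=42.064

eq1: (x + 42.898)² + (y + 25.593)² = 101.4068872564²
eq2: (x − 10.757)² + (y − 17.596)² = 32.8256210856²
eq3: (x − 21.747)² + (y − 49.191)² = 13.0164804120²
eq3−eq2, eq3−eq1 (x²,y² cancel):
  -21.980·x − 63.190·y = -3375.446862
  -129.290·x − 149.568·y = -10511.374458
det = -21.980·-149.568 − -63.190·-129.290 = -4882.330460
x = (-3375.446862·-149.568 − -63.190·-10511.374458) / -4882.330460 = 32.639109
y = (-21.980·-10511.374458 − -3375.446862·-129.290) / -4882.330460 = 42.064239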